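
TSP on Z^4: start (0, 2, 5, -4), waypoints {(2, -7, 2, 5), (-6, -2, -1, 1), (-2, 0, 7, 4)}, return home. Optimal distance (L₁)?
72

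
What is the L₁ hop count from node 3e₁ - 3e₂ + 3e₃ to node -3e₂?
6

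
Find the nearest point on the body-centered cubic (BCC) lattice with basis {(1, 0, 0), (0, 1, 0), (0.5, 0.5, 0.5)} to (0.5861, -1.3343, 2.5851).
(0.5, -1.5, 2.5)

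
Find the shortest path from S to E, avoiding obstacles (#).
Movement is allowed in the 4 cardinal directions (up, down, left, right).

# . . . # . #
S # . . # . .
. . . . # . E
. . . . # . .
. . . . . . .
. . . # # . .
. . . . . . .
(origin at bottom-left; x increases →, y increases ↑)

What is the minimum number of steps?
11
(one shortest path: (0, 5) → (0, 4) → (1, 4) → (2, 4) → (3, 4) → (3, 3) → (3, 2) → (4, 2) → (5, 2) → (6, 2) → (6, 3) → (6, 4))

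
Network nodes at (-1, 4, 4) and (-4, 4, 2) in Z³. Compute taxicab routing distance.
5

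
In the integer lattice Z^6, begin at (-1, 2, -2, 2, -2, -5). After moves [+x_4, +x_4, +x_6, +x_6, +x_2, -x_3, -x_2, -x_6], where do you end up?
(-1, 2, -3, 4, -2, -4)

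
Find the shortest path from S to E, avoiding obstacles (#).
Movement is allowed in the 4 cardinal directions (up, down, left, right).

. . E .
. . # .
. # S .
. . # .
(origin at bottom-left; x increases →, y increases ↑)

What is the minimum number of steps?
4
(one shortest path: (2, 1) → (3, 1) → (3, 2) → (3, 3) → (2, 3))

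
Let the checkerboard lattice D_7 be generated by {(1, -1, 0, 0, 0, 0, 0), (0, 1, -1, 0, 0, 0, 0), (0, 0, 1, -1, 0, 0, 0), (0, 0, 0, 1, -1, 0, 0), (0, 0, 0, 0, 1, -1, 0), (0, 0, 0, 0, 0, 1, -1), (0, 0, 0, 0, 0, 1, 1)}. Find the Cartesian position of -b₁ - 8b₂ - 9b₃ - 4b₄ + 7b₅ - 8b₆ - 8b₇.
(-1, -7, -1, 5, 11, -23, 0)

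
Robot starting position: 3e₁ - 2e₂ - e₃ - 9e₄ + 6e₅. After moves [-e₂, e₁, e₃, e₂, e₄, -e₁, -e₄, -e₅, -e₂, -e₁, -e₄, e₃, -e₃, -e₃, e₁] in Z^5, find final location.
(3, -3, -1, -10, 5)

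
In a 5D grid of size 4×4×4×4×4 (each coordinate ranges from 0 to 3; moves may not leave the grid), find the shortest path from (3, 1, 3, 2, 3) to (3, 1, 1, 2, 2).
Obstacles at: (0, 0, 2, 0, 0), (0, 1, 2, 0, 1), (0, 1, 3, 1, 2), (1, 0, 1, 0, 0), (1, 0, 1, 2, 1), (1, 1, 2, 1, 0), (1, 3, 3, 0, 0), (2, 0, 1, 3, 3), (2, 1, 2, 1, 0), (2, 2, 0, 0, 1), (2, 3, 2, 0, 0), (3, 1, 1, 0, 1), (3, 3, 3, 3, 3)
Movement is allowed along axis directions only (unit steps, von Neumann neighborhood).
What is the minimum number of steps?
3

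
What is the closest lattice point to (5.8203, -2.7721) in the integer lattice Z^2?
(6, -3)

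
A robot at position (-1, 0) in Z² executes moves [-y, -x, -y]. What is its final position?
(-2, -2)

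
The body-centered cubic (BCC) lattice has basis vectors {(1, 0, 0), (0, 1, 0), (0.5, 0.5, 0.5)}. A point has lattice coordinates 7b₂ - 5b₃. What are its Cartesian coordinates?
(-2.5, 4.5, -2.5)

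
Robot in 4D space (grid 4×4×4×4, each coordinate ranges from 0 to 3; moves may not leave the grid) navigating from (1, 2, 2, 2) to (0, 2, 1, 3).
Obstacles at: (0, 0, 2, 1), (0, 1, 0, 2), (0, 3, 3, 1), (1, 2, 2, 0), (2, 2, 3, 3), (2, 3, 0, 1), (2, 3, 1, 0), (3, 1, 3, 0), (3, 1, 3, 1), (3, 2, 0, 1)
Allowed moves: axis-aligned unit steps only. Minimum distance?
3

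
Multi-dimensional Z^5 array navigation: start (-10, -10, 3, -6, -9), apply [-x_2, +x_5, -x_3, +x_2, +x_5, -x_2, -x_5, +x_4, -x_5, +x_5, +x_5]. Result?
(-10, -11, 2, -5, -7)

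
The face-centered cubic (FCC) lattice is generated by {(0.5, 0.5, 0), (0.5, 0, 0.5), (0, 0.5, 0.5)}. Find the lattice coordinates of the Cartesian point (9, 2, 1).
10b₁ + 8b₂ - 6b₃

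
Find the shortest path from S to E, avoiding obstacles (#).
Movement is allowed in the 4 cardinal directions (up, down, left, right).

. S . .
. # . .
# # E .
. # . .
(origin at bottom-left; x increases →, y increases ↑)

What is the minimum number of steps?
3
(one shortest path: (1, 3) → (2, 3) → (2, 2) → (2, 1))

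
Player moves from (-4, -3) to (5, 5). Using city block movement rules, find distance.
17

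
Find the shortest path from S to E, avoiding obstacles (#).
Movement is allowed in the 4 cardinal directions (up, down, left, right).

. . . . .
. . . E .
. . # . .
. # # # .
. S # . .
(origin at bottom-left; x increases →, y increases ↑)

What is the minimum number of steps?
7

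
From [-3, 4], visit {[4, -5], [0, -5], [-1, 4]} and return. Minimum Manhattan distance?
32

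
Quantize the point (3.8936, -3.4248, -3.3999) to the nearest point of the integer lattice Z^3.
(4, -3, -3)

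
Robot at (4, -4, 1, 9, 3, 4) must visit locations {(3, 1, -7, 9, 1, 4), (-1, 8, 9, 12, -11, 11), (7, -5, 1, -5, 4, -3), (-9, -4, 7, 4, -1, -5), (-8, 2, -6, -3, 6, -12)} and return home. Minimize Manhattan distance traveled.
230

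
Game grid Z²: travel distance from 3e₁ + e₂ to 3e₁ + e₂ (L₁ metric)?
0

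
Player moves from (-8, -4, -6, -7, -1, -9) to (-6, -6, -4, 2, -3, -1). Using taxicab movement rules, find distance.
25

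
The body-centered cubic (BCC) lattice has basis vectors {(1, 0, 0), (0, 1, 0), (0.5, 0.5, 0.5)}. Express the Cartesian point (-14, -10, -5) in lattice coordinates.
-9b₁ - 5b₂ - 10b₃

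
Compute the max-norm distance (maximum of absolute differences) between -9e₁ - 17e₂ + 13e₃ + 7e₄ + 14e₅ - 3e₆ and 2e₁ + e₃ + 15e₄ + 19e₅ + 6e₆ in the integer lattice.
17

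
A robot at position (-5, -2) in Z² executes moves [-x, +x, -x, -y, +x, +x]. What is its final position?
(-4, -3)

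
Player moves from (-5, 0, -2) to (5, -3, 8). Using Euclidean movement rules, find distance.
14.4568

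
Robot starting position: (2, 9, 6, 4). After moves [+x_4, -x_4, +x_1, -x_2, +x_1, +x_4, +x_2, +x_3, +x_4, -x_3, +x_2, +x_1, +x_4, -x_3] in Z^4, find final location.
(5, 10, 5, 7)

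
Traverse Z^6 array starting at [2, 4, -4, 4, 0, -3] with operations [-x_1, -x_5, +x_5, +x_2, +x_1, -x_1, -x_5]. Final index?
(1, 5, -4, 4, -1, -3)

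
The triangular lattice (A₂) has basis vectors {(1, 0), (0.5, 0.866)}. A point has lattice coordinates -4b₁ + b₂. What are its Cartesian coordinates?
(-3.5, 0.866)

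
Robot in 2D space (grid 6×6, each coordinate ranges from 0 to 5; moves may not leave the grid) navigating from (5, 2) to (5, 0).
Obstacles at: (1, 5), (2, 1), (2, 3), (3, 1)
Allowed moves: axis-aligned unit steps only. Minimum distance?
2
(one shortest path: (5, 2) → (5, 1) → (5, 0))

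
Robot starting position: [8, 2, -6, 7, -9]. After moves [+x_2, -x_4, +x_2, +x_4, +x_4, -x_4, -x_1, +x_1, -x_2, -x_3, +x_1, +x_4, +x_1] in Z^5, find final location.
(10, 3, -7, 8, -9)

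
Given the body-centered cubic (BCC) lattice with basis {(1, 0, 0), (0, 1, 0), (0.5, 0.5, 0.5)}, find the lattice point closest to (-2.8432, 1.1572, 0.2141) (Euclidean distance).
(-3, 1, 0)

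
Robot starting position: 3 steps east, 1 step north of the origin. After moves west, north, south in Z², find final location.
(2, 1)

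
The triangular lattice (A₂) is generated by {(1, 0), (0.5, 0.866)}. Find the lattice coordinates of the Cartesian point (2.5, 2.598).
b₁ + 3b₂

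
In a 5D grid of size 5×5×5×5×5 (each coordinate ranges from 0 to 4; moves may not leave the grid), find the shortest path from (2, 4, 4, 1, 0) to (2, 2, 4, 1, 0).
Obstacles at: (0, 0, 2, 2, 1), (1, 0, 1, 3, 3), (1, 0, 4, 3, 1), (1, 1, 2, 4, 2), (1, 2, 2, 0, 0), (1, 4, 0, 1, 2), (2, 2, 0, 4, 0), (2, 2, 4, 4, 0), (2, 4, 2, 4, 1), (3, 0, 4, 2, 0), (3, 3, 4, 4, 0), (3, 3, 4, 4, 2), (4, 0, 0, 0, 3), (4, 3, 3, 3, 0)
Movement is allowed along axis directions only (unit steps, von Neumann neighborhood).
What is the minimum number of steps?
2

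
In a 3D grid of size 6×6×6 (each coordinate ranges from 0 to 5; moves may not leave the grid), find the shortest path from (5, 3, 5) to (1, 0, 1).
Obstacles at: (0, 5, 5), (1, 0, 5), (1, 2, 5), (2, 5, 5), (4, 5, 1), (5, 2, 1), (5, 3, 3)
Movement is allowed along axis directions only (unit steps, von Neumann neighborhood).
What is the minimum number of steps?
11
(one shortest path: (5, 3, 5) → (4, 3, 5) → (3, 3, 5) → (2, 3, 5) → (1, 3, 5) → (1, 3, 4) → (1, 2, 4) → (1, 1, 4) → (1, 0, 4) → (1, 0, 3) → (1, 0, 2) → (1, 0, 1))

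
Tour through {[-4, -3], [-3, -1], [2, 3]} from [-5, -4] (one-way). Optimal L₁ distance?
14
(one optimal route: (-5, -4) → (-4, -3) → (-3, -1) → (2, 3))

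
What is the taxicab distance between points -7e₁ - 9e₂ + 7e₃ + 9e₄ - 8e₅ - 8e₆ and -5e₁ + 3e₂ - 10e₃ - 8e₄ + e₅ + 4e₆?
69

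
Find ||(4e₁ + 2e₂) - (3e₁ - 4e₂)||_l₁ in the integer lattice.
7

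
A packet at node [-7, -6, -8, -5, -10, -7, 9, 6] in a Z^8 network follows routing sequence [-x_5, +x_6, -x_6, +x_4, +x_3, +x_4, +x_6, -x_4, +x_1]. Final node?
(-6, -6, -7, -4, -11, -6, 9, 6)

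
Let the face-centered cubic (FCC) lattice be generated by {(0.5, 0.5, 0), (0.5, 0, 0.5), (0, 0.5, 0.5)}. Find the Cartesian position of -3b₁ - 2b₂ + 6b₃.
(-2.5, 1.5, 2)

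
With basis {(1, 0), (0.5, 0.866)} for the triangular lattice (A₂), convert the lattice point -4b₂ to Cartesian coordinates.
(-2, -3.464)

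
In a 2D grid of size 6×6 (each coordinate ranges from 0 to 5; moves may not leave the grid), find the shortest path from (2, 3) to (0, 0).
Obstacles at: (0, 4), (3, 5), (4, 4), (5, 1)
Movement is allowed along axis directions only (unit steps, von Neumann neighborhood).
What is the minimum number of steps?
5
(one shortest path: (2, 3) → (1, 3) → (0, 3) → (0, 2) → (0, 1) → (0, 0))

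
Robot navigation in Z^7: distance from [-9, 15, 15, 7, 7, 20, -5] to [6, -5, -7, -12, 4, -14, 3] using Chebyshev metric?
34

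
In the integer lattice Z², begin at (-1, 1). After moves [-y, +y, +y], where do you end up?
(-1, 2)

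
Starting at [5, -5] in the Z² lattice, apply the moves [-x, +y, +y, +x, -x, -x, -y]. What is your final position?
(3, -4)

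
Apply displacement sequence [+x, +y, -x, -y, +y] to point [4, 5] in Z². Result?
(4, 6)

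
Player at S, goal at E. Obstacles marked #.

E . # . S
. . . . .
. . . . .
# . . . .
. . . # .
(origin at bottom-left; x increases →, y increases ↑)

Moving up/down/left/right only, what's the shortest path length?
6
(one shortest path: (4, 4) → (3, 4) → (3, 3) → (2, 3) → (1, 3) → (0, 3) → (0, 4))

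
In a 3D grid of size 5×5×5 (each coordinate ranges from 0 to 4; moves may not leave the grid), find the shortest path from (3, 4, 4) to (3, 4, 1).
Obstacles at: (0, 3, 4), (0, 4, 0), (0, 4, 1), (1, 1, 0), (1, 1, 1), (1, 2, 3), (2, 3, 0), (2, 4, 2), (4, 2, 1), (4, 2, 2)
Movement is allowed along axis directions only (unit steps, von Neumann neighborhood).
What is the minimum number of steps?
3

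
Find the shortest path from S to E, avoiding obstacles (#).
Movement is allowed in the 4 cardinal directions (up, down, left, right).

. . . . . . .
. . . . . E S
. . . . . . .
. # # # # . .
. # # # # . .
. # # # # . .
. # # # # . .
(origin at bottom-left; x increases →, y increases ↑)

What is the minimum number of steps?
1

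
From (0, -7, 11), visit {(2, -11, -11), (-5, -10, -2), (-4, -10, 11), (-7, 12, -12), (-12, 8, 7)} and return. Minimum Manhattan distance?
130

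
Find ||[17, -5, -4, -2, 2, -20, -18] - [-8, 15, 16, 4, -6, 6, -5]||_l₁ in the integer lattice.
118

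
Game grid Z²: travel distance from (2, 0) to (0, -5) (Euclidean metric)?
5.38516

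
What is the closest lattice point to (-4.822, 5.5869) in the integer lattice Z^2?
(-5, 6)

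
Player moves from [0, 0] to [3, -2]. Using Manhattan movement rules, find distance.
5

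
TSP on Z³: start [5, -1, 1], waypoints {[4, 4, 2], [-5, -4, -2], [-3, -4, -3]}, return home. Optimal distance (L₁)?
46
(one optimal route: (5, -1, 1) → (4, 4, 2) → (-5, -4, -2) → (-3, -4, -3) → (5, -1, 1))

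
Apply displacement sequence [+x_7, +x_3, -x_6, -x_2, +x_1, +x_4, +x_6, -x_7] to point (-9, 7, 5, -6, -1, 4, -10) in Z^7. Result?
(-8, 6, 6, -5, -1, 4, -10)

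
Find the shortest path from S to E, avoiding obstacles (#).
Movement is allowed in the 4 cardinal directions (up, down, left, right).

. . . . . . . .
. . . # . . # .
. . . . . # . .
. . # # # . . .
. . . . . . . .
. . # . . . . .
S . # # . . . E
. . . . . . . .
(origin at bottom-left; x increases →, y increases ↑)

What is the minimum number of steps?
9
(one shortest path: (0, 1) → (1, 1) → (1, 0) → (2, 0) → (3, 0) → (4, 0) → (5, 0) → (6, 0) → (7, 0) → (7, 1))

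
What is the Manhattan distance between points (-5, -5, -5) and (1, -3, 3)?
16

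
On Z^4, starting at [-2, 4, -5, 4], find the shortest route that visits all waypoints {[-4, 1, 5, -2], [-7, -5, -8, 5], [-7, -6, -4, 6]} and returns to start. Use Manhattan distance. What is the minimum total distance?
72
(one optimal route: (-2, 4, -5, 4) → (-4, 1, 5, -2) → (-7, -6, -4, 6) → (-7, -5, -8, 5) → (-2, 4, -5, 4))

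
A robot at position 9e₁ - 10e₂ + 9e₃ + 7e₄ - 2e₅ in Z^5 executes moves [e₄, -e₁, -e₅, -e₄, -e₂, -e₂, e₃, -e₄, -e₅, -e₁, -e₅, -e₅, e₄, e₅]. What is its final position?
(7, -12, 10, 7, -5)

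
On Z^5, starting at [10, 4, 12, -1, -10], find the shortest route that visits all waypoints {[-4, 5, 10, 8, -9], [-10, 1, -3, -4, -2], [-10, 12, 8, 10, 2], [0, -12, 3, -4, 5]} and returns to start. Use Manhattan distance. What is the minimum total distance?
184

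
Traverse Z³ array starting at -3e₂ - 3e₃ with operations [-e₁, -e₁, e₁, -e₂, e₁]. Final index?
(0, -4, -3)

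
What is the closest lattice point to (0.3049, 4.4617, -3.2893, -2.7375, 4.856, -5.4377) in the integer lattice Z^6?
(0, 4, -3, -3, 5, -5)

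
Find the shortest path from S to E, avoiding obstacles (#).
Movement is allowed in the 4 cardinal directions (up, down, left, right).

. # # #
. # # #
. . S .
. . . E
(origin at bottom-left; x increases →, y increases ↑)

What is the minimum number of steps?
2
(one shortest path: (2, 1) → (3, 1) → (3, 0))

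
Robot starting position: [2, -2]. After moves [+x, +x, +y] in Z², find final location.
(4, -1)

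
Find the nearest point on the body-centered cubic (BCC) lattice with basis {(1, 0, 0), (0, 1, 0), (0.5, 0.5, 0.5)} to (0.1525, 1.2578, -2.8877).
(0, 1, -3)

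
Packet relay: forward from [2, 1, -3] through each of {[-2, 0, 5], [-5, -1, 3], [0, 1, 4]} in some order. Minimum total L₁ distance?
19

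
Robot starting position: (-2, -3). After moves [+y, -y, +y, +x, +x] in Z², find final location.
(0, -2)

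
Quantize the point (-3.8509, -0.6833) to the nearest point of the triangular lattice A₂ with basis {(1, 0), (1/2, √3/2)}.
(-3.5, -0.866)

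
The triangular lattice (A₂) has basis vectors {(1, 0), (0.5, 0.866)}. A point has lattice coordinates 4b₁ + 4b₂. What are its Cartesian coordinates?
(6, 3.464)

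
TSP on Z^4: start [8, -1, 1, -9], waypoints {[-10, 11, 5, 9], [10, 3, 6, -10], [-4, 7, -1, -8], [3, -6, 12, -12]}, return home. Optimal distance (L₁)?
150
(one optimal route: (8, -1, 1, -9) → (10, 3, 6, -10) → (3, -6, 12, -12) → (-10, 11, 5, 9) → (-4, 7, -1, -8) → (8, -1, 1, -9))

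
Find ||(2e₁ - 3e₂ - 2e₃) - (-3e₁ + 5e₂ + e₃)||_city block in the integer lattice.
16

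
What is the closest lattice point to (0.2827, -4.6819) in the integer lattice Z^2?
(0, -5)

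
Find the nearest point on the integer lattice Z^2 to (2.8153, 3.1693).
(3, 3)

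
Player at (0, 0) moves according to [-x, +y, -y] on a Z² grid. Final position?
(-1, 0)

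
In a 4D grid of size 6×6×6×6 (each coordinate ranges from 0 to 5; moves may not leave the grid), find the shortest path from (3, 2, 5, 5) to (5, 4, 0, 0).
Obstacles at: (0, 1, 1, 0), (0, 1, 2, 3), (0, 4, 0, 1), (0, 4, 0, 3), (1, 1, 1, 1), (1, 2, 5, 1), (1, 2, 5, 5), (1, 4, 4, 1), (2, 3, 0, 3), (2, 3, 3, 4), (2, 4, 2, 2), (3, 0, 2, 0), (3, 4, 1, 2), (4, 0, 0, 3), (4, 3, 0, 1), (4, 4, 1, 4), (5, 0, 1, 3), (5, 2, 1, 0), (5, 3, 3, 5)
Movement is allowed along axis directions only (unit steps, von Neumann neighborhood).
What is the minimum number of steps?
14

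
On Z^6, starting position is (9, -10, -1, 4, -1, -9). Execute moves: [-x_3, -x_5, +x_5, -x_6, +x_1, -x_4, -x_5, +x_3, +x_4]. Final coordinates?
(10, -10, -1, 4, -2, -10)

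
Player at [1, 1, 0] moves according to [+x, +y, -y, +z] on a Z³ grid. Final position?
(2, 1, 1)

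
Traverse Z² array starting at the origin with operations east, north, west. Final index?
(0, 1)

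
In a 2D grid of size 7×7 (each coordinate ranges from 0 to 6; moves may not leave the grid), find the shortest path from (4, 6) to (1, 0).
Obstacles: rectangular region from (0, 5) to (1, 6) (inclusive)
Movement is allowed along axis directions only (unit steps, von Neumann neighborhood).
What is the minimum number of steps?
9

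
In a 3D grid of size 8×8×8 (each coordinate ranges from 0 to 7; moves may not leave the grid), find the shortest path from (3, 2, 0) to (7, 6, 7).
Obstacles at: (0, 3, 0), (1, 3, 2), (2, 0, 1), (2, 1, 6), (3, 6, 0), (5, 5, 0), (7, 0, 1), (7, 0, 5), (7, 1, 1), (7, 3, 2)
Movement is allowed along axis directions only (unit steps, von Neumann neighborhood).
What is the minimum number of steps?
15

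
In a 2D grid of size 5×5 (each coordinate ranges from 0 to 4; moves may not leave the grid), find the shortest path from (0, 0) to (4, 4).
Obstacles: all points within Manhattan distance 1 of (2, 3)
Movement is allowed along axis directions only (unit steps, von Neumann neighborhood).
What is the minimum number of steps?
8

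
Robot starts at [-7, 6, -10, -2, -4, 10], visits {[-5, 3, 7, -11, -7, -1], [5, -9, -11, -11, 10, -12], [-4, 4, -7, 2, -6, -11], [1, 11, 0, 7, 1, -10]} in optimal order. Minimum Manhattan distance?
181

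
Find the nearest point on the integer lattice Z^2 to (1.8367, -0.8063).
(2, -1)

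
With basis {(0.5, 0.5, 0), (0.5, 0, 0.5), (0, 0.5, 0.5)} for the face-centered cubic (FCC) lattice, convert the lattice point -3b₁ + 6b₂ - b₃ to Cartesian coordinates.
(1.5, -2, 2.5)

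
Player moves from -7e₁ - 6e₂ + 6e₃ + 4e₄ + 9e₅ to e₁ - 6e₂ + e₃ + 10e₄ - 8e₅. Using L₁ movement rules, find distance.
36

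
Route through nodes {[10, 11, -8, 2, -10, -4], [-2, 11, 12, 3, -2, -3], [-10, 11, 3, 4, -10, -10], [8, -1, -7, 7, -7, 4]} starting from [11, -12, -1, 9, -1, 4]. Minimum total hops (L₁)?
131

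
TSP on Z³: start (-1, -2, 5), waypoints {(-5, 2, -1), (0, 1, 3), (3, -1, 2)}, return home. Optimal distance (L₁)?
38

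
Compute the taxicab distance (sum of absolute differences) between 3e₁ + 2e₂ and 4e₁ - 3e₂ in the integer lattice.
6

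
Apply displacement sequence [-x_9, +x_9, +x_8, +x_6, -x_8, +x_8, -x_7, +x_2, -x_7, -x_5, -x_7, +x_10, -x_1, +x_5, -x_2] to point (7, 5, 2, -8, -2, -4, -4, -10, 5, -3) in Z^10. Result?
(6, 5, 2, -8, -2, -3, -7, -9, 5, -2)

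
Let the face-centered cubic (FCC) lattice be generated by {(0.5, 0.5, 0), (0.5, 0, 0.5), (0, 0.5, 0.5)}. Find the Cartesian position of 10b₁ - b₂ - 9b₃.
(4.5, 0.5, -5)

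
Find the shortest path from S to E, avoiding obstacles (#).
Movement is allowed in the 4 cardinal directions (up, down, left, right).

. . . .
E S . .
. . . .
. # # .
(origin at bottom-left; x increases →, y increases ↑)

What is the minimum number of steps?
1
(one shortest path: (1, 2) → (0, 2))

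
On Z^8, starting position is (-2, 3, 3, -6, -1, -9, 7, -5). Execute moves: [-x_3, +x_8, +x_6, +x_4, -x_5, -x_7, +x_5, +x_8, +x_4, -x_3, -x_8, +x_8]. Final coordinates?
(-2, 3, 1, -4, -1, -8, 6, -3)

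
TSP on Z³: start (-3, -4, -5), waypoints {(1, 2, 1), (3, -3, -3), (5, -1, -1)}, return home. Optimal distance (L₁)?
40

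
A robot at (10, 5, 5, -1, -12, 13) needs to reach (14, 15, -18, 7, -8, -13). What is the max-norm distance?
26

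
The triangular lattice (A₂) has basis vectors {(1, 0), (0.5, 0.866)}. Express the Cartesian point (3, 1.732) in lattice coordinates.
2b₁ + 2b₂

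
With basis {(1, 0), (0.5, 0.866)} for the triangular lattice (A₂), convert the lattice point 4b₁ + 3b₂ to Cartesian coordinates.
(5.5, 2.598)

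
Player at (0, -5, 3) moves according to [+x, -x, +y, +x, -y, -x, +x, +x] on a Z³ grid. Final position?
(2, -5, 3)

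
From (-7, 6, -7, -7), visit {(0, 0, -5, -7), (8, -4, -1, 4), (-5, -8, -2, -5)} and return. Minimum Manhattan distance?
92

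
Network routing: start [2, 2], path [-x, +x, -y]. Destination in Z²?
(2, 1)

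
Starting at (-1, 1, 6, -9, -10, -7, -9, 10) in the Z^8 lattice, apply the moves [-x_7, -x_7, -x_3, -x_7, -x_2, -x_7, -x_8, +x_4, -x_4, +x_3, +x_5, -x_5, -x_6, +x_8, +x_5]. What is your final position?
(-1, 0, 6, -9, -9, -8, -13, 10)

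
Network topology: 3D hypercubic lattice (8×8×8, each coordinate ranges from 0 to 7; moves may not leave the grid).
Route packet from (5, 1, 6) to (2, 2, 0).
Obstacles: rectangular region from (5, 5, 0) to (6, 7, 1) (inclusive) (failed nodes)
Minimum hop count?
10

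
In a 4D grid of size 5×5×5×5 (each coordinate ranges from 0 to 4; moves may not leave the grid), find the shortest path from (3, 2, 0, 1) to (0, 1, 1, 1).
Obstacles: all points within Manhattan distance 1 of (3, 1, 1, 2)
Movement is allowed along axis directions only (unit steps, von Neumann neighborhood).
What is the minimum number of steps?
5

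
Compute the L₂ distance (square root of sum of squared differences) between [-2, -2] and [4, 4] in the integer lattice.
8.48528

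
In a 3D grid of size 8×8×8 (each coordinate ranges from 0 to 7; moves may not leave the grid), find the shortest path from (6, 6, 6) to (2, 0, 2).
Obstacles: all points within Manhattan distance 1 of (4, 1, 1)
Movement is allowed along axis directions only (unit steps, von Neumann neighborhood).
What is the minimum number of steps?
14
(one shortest path: (6, 6, 6) → (5, 6, 6) → (4, 6, 6) → (3, 6, 6) → (2, 6, 6) → (2, 5, 6) → (2, 4, 6) → (2, 3, 6) → (2, 2, 6) → (2, 1, 6) → (2, 0, 6) → (2, 0, 5) → (2, 0, 4) → (2, 0, 3) → (2, 0, 2))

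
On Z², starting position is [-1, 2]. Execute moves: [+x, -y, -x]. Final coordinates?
(-1, 1)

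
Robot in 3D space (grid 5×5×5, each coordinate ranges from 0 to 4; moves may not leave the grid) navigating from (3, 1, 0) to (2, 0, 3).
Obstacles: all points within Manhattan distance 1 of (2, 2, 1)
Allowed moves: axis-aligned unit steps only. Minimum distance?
5
(one shortest path: (3, 1, 0) → (2, 1, 0) → (2, 0, 0) → (2, 0, 1) → (2, 0, 2) → (2, 0, 3))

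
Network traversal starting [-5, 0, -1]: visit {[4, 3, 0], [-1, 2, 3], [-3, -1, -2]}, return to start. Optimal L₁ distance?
36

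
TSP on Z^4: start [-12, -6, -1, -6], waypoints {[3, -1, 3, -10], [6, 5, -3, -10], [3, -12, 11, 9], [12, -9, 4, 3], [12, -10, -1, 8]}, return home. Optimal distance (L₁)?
164
(one optimal route: (-12, -6, -1, -6) → (6, 5, -3, -10) → (3, -1, 3, -10) → (3, -12, 11, 9) → (12, -10, -1, 8) → (12, -9, 4, 3) → (-12, -6, -1, -6))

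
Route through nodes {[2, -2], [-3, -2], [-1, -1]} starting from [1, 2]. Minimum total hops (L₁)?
12
(one optimal route: (1, 2) → (2, -2) → (-1, -1) → (-3, -2))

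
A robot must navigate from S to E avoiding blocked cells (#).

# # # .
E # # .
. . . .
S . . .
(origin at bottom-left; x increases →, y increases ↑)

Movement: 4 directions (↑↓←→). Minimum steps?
2
(one shortest path: (0, 0) → (0, 1) → (0, 2))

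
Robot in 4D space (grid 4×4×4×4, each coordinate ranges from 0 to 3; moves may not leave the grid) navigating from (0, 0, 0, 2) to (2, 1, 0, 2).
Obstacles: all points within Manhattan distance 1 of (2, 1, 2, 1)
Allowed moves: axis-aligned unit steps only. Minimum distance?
3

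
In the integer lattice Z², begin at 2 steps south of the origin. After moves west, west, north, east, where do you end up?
(-1, -1)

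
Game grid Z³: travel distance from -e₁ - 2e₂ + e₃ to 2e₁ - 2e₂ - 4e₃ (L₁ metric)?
8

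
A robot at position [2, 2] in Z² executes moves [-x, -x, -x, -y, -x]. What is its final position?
(-2, 1)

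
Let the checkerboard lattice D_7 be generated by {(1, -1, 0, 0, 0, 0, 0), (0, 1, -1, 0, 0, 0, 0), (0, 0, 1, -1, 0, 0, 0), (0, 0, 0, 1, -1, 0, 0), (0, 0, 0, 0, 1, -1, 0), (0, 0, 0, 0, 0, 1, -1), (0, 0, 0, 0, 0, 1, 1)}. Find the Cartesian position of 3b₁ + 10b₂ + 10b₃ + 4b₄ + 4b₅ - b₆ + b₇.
(3, 7, 0, -6, 0, -4, 2)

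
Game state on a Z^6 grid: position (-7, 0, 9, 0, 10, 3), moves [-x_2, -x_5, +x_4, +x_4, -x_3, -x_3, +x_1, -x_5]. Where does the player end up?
(-6, -1, 7, 2, 8, 3)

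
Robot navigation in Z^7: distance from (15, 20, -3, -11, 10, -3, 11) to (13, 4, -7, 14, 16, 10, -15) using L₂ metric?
42.2137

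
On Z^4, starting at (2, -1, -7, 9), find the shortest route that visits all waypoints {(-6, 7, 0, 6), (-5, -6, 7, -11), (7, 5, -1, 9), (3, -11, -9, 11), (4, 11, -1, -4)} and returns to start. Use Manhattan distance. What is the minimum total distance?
168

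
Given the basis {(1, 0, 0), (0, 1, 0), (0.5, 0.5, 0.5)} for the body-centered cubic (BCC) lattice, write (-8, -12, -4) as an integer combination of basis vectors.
-4b₁ - 8b₂ - 8b₃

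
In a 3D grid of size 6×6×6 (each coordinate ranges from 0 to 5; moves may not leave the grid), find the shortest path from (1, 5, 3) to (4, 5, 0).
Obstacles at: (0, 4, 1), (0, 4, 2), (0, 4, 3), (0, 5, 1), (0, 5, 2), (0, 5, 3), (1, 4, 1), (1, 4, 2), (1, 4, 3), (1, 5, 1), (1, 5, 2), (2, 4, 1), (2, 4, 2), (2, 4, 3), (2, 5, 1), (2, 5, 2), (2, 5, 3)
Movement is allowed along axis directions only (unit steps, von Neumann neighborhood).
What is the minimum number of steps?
8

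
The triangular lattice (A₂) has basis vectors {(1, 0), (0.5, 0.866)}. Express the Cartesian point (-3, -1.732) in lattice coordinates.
-2b₁ - 2b₂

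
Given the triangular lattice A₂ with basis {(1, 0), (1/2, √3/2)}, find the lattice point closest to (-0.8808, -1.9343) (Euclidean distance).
(-1, -1.732)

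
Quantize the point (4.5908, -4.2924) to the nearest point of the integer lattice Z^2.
(5, -4)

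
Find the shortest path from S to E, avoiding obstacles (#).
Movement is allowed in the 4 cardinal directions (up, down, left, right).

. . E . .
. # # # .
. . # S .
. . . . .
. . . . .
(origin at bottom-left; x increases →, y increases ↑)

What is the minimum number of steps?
5
(one shortest path: (3, 2) → (4, 2) → (4, 3) → (4, 4) → (3, 4) → (2, 4))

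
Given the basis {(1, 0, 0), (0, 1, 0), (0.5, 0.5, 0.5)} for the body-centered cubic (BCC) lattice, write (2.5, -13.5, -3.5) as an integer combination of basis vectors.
6b₁ - 10b₂ - 7b₃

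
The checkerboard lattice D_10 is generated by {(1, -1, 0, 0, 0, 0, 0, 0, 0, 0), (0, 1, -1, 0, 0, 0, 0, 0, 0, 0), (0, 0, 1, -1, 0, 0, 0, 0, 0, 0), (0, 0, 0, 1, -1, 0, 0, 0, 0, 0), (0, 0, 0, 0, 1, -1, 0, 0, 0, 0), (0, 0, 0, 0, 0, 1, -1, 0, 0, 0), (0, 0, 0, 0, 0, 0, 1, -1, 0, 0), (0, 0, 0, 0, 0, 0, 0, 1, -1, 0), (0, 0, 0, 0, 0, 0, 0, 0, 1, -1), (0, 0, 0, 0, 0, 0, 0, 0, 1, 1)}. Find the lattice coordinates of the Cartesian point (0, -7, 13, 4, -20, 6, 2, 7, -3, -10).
-7b₂ + 6b₃ + 10b₄ - 10b₅ - 4b₆ - 2b₇ + 5b₈ + 6b₉ - 4b₁₀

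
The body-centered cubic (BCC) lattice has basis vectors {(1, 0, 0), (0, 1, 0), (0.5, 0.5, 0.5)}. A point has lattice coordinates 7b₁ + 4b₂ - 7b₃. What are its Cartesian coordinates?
(3.5, 0.5, -3.5)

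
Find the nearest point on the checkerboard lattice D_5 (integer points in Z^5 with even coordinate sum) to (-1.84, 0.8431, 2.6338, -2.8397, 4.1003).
(-2, 1, 2, -3, 4)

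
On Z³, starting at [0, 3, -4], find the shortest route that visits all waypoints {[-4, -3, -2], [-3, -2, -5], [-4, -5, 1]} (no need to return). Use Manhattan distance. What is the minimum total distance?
19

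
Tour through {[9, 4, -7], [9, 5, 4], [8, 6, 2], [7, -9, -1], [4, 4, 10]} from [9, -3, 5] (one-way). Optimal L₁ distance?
63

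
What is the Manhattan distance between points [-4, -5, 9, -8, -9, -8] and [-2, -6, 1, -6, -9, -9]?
14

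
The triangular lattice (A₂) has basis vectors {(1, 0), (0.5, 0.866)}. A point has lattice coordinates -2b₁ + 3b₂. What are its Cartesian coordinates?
(-0.5, 2.598)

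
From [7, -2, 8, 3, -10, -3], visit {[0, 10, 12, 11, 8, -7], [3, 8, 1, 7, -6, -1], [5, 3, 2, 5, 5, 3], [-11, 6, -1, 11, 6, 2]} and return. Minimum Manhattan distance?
176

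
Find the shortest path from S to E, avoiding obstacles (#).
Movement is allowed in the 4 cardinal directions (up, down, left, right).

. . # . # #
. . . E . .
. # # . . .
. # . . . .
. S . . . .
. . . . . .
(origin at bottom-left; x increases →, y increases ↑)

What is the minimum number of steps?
5
(one shortest path: (1, 1) → (2, 1) → (3, 1) → (3, 2) → (3, 3) → (3, 4))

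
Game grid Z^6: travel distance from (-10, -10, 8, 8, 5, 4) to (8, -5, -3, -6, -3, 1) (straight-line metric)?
27.1846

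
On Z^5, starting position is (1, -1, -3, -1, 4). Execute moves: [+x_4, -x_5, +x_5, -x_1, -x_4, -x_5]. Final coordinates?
(0, -1, -3, -1, 3)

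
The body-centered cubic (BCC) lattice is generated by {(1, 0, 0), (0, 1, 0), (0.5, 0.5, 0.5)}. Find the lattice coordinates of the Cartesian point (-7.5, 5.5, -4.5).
-3b₁ + 10b₂ - 9b₃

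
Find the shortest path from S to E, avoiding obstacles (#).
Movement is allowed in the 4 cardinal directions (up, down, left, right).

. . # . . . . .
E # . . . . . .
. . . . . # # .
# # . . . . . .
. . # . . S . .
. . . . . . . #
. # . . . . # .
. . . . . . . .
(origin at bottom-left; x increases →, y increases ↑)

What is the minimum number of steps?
8
(one shortest path: (5, 3) → (4, 3) → (3, 3) → (3, 4) → (2, 4) → (2, 5) → (1, 5) → (0, 5) → (0, 6))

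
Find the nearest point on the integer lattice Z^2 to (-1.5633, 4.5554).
(-2, 5)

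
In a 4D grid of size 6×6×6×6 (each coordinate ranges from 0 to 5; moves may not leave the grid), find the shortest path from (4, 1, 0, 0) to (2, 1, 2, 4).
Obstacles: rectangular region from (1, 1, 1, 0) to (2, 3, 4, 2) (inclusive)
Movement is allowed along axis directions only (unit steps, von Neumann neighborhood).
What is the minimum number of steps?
8
(one shortest path: (4, 1, 0, 0) → (3, 1, 0, 0) → (2, 1, 0, 0) → (2, 1, 0, 1) → (2, 1, 0, 2) → (2, 1, 0, 3) → (2, 1, 1, 3) → (2, 1, 2, 3) → (2, 1, 2, 4))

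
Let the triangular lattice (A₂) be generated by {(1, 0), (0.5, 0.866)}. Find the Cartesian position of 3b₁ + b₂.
(3.5, 0.866)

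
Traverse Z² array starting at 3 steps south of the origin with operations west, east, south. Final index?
(0, -4)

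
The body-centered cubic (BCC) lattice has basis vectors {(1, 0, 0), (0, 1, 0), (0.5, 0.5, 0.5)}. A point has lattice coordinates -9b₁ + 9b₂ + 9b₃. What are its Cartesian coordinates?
(-4.5, 13.5, 4.5)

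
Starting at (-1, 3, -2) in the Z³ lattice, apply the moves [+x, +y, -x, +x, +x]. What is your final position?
(1, 4, -2)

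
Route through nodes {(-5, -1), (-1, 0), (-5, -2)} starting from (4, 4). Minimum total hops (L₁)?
15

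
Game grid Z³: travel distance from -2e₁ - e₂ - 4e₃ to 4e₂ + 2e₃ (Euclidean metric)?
8.06226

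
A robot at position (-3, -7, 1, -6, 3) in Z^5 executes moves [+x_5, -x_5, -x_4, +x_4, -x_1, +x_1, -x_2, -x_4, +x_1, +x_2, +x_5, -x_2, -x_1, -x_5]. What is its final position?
(-3, -8, 1, -7, 3)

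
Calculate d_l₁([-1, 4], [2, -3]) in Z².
10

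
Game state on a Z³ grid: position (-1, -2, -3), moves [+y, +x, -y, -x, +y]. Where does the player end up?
(-1, -1, -3)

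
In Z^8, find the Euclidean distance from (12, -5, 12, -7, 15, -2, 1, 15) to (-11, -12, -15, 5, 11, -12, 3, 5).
40.8779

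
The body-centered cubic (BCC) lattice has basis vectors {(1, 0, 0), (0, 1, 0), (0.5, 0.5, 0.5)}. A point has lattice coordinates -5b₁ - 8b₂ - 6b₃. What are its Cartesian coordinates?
(-8, -11, -3)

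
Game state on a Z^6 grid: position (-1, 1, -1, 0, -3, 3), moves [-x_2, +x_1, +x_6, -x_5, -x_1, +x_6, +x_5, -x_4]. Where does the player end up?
(-1, 0, -1, -1, -3, 5)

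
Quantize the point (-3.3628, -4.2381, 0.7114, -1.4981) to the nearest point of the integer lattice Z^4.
(-3, -4, 1, -1)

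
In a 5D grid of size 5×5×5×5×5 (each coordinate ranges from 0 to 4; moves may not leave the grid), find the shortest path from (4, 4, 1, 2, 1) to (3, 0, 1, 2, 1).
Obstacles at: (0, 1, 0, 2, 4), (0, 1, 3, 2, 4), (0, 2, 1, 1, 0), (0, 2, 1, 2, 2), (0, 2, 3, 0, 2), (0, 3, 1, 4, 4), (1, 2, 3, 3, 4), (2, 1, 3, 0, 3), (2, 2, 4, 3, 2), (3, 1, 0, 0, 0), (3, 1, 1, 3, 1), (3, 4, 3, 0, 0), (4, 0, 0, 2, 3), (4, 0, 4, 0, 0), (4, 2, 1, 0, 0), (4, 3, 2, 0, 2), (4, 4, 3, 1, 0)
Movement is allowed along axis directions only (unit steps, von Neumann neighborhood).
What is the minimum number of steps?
5
(one shortest path: (4, 4, 1, 2, 1) → (3, 4, 1, 2, 1) → (3, 3, 1, 2, 1) → (3, 2, 1, 2, 1) → (3, 1, 1, 2, 1) → (3, 0, 1, 2, 1))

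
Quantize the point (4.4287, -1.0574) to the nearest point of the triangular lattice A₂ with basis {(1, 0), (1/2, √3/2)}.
(4.5, -0.866)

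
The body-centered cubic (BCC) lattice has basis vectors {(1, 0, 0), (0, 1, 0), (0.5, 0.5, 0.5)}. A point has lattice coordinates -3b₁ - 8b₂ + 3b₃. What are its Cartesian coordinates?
(-1.5, -6.5, 1.5)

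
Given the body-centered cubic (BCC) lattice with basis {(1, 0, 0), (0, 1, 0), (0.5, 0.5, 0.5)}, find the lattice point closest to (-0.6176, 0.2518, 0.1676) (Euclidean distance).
(-0.5, 0.5, 0.5)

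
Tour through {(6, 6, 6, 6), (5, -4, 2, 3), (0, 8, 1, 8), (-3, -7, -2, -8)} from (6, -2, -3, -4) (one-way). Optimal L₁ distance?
78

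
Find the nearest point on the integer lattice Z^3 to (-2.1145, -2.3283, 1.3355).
(-2, -2, 1)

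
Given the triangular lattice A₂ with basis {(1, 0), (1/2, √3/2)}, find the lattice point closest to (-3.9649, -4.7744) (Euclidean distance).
(-4, -5.196)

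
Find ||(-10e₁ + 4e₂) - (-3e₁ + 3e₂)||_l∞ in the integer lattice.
7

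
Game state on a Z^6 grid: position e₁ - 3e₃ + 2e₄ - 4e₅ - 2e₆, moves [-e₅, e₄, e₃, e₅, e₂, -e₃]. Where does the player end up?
(1, 1, -3, 3, -4, -2)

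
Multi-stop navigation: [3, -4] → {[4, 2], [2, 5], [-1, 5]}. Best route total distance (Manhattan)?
15
(one optimal route: (3, -4) → (4, 2) → (2, 5) → (-1, 5))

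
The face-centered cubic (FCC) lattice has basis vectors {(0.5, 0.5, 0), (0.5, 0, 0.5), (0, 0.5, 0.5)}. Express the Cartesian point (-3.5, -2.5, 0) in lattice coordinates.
-6b₁ - b₂ + b₃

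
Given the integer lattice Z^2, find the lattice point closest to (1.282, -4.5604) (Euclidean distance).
(1, -5)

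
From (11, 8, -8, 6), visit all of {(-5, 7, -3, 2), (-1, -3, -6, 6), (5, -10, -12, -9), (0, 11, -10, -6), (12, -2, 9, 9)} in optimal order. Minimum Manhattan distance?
139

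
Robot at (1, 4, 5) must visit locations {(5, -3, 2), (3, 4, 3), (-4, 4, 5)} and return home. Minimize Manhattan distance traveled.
38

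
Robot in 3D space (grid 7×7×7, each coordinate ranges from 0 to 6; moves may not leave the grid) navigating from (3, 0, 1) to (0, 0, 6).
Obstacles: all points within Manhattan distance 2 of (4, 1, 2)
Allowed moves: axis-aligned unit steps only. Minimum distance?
8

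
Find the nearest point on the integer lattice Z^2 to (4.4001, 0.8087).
(4, 1)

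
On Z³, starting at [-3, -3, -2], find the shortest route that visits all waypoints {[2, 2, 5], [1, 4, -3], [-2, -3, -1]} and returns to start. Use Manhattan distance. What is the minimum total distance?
40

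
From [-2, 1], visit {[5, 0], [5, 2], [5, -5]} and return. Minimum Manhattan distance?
28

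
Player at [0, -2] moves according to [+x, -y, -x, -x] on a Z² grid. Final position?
(-1, -3)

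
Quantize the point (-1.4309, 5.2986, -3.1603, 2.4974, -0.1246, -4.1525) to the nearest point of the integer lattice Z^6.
(-1, 5, -3, 2, 0, -4)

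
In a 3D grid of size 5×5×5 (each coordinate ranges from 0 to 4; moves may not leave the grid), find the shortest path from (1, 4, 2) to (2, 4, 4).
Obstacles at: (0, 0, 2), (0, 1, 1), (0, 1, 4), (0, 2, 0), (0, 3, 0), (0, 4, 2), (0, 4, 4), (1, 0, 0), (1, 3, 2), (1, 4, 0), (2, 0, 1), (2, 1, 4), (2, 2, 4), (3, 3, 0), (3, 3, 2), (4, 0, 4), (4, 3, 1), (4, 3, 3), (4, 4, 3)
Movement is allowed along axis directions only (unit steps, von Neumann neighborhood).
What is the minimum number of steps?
3
(one shortest path: (1, 4, 2) → (2, 4, 2) → (2, 4, 3) → (2, 4, 4))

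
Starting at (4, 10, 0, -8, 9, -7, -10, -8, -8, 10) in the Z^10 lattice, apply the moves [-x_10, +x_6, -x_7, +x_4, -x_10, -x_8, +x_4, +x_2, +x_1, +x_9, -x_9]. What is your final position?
(5, 11, 0, -6, 9, -6, -11, -9, -8, 8)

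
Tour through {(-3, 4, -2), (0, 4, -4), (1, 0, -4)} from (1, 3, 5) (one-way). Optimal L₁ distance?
22
(one optimal route: (1, 3, 5) → (-3, 4, -2) → (0, 4, -4) → (1, 0, -4))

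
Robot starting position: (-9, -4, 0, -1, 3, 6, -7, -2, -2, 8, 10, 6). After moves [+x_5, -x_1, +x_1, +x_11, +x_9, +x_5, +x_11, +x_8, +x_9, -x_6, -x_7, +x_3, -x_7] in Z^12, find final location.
(-9, -4, 1, -1, 5, 5, -9, -1, 0, 8, 12, 6)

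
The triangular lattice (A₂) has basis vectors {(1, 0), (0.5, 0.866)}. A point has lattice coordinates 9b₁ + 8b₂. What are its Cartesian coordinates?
(13, 6.928)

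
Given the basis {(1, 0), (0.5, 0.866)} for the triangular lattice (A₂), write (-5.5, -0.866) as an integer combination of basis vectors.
-5b₁ - b₂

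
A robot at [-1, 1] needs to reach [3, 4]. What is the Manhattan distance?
7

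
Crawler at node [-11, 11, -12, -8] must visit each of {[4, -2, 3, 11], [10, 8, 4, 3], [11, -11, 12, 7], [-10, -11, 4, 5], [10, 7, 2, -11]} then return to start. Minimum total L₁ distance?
196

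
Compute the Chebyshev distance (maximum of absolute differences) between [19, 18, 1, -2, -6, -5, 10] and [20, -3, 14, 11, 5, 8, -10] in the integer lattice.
21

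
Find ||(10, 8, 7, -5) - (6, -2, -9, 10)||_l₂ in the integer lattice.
24.4336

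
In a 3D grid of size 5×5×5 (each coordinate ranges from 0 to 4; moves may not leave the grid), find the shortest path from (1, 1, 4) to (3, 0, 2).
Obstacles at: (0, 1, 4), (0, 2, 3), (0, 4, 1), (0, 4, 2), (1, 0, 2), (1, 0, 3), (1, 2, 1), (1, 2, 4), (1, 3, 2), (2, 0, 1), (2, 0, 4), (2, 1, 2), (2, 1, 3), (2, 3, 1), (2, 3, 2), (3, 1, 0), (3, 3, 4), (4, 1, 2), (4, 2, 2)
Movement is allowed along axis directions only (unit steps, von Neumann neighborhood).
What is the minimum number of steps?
5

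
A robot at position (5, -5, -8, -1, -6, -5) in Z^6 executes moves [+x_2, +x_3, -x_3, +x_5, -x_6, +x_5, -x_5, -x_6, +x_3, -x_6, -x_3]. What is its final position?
(5, -4, -8, -1, -5, -8)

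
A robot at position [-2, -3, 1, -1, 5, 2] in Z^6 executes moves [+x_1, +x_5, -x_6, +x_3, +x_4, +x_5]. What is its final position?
(-1, -3, 2, 0, 7, 1)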